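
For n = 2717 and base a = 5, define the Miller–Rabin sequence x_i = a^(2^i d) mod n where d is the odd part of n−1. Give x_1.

n − 1 = 2716 = 2^2 · 679, so s = 2 and d = 679.
Repeated squaring mod 2717: 5^1 ≡ 5, 5^2 ≡ 25, 5^4 ≡ 625, 5^8 ≡ 2094, 5^16 ≡ 2315, 5^32 ≡ 1301, 5^64 ≡ 2627, 5^128 ≡ 2666, 5^256 ≡ 2601, 5^512 ≡ 2588.
679 = 512 + 128 + 32 + 4 + 2 + 1, so 5^679 ≡ 2588·2666·1301·625·25·5 ≡ 2088 (mod 2717).
x_0 = 2088.
x_1 = 2088^2 mod 2717 = 1676.

1676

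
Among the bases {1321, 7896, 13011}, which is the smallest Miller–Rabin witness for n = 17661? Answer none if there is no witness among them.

n − 1 = 17660 = 2^2 · 4415, so s = 2 and d = 4415.
Base 1321: x_0 = 1321^4415 mod 17661 = 6751. x_0 is neither 1 nor 17660, so continue squaring. x_1 = 6751^2 mod 17661 = 10621. Reached i = s−1 = 1 without hitting −1: 1321 is a Miller–Rabin witness and 17661 is composite.
Base 7896: x_0 = 7896^4415 mod 17661 = 9282. x_0 is neither 1 nor 17660, so continue squaring. x_1 = 9282^2 mod 17661 = 5166. Reached i = s−1 = 1 without hitting −1: 7896 is a Miller–Rabin witness and 17661 is composite.
Base 13011: x_0 = 13011^4415 mod 17661 = 16509. x_0 is neither 1 nor 17660, so continue squaring. x_1 = 16509^2 mod 17661 = 2529. Reached i = s−1 = 1 without hitting −1: 13011 is a Miller–Rabin witness and 17661 is composite.
The smallest witness among the given bases is 1321.

1321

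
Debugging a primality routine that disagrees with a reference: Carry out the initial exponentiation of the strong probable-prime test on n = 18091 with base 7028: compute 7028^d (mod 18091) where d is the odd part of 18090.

n − 1 = 18090 = 2^1 · 9045, so s = 1 and d = 9045.
Repeated squaring mod 18091: 7028^1 ≡ 7028, 7028^2 ≡ 4354, 7028^4 ≡ 16039, 7028^8 ≡ 13592, 7028^16 ≡ 15263, 7028^32 ≡ 1362, 7028^64 ≡ 9762, 7028^128 ≡ 11347, 7028^256 ≡ 762, 7028^512 ≡ 1732, 7028^1024 ≡ 14809, 7028^2048 ≡ 7379, 7028^4096 ≡ 13822, 7028^8192 ≡ 6724.
9045 = 8192 + 512 + 256 + 64 + 16 + 4 + 1, so 7028^9045 ≡ 6724·1732·762·9762·15263·16039·7028 ≡ 6516 (mod 18091).

6516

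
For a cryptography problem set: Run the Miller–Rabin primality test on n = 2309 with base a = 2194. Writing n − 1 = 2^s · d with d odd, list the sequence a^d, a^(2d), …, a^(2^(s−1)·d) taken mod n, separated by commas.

1, 1

n − 1 = 2308 = 2^2 · 577, so s = 2 and d = 577.
x_0 = 2194^577 mod 2309 = 1.
x_1 = 1^2 mod 2309 = 1.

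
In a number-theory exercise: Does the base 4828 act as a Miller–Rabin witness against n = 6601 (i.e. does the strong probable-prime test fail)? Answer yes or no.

n − 1 = 6600 = 2^3 · 825, so s = 3 and d = 825.
Repeated squaring mod 6601: 4828^1 ≡ 4828, 4828^2 ≡ 1453, 4828^4 ≡ 5490, 4828^8 ≡ 6535, 4828^16 ≡ 4356, 4828^32 ≡ 3462, 4828^64 ≡ 4629, 4828^128 ≡ 795, 4828^256 ≡ 4930, 4828^512 ≡ 18.
825 = 512 + 256 + 32 + 16 + 8 + 1, so 4828^825 ≡ 18·4930·3462·4356·6535·4828 ≡ 6600 (mod 6601).
x_0 = 4828^825 mod 6601 = 6600.
x_0 = 6600 ≡ −1, so 4828 is not a witness.

no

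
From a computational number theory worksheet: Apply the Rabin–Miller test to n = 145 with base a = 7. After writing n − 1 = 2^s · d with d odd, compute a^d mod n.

n − 1 = 144 = 2^4 · 9, so s = 4 and d = 9.
7^9 mod 145 = 107.

107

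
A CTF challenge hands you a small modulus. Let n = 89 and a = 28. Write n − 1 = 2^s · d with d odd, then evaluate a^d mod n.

n − 1 = 88 = 2^3 · 11, so s = 3 and d = 11.
28^11 mod 89 = 37.

37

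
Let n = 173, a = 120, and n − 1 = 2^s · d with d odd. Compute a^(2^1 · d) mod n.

172

n − 1 = 172 = 2^2 · 43, so s = 2 and d = 43.
x_0 = 120^43 mod 173 = 80.
x_1 = 80^2 mod 173 = 172.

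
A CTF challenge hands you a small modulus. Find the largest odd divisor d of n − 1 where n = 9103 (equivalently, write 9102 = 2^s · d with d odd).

4551

Halving: 9102 → 4551; 4551 is odd.
So 9102 = 2^1 · 4551.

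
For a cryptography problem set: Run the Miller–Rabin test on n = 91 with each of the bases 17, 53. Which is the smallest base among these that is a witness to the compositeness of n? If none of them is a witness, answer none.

none

n − 1 = 90 = 2^1 · 45, so s = 1 and d = 45.
Base 17: x_0 = 17^45 mod 91 = 90. x_0 = 90 ≡ −1, so 17 is not a witness.
Base 53: x_0 = 53^45 mod 91 = 1. x_0 = 1, so 53 is not a witness.
No listed base is a witness for 91.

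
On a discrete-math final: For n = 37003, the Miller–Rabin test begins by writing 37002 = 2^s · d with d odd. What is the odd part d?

Halving: 37002 → 18501; 18501 is odd.
So 37002 = 2^1 · 18501.

18501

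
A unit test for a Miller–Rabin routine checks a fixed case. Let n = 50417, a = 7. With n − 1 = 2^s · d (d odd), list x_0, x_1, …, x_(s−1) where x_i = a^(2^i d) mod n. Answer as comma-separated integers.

n − 1 = 50416 = 2^4 · 3151, so s = 4 and d = 3151.
x_0 = 7^3151 mod 50417 = 48337.
x_1 = 48337^2 mod 50417 = 40955.
x_2 = 40955^2 mod 50417 = 39269.
x_3 = 39269^2 mod 50417 = 50416.

48337, 40955, 39269, 50416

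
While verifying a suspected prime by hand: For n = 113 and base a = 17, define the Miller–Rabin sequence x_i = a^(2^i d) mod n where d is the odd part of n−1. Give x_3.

112

n − 1 = 112 = 2^4 · 7, so s = 4 and d = 7.
Repeated squaring mod 113: 17^1 ≡ 17, 17^2 ≡ 63, 17^4 ≡ 14.
7 = 4 + 2 + 1, so 17^7 ≡ 14·63·17 ≡ 78 (mod 113).
x_0 = 78.
x_1 = 78^2 mod 113 = 95.
x_2 = 95^2 mod 113 = 98.
x_3 = 98^2 mod 113 = 112.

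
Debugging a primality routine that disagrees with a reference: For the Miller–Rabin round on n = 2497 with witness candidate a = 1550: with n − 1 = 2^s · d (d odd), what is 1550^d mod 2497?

274

n − 1 = 2496 = 2^6 · 39, so s = 6 and d = 39.
1550^39 mod 2497 = 274.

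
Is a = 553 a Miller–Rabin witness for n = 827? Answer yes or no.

no

n − 1 = 826 = 2^1 · 413, so s = 1 and d = 413.
x_0 = 553^413 mod 827 = 826.
x_0 = 826 ≡ −1, so 553 is not a witness.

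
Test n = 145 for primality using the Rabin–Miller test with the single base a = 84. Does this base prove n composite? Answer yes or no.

n − 1 = 144 = 2^4 · 9, so s = 4 and d = 9.
Repeated squaring mod 145: 84^1 ≡ 84, 84^2 ≡ 96, 84^4 ≡ 81, 84^8 ≡ 36.
9 = 8 + 1, so 84^9 ≡ 36·84 ≡ 124 (mod 145).
x_0 = 84^9 mod 145 = 124.
x_0 is neither 1 nor 144, so continue squaring.
x_1 = 124^2 mod 145 = 6.
x_2 = 6^2 mod 145 = 36.
x_3 = 36^2 mod 145 = 136.
Reached i = s−1 = 3 without hitting −1: 84 is a Miller–Rabin witness and 145 is composite.

yes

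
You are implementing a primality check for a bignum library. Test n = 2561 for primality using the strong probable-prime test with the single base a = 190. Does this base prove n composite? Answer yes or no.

n − 1 = 2560 = 2^9 · 5, so s = 9 and d = 5.
By repeated squaring, 190^5 ≡ 1711 (mod 2561).
x_0 = 190^5 mod 2561 = 1711.
x_0 is neither 1 nor 2560, so continue squaring.
x_1 = 1711^2 mod 2561 = 298.
x_2 = 298^2 mod 2561 = 1730.
x_3 = 1730^2 mod 2561 = 1652.
x_4 = 1652^2 mod 2561 = 1639.
x_5 = 1639^2 mod 2561 = 2393.
x_6 = 2393^2 mod 2561 = 53.
x_7 = 53^2 mod 2561 = 248.
x_8 = 248^2 mod 2561 = 40.
Reached i = s−1 = 8 without hitting −1: 190 is a Miller–Rabin witness and 2561 is composite.

yes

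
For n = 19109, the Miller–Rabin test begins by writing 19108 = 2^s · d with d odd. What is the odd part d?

4777

Halving: 19108 → 9554 → 4777; 4777 is odd.
So 19108 = 2^2 · 4777.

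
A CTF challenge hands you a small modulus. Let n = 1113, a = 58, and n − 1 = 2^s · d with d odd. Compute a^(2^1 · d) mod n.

802

n − 1 = 1112 = 2^3 · 139, so s = 3 and d = 139.
x_0 = 58^139 mod 1113 = 667.
x_1 = 667^2 mod 1113 = 802.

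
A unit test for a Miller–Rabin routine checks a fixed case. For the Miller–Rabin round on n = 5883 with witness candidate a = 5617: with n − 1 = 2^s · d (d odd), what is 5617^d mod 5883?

n − 1 = 5882 = 2^1 · 2941, so s = 1 and d = 2941.
Repeated squaring mod 5883: 5617^1 ≡ 5617, 5617^2 ≡ 160, 5617^4 ≡ 2068, 5617^8 ≡ 5566, 5617^16 ≡ 478, 5617^32 ≡ 4930, 5617^64 ≡ 2227, 5617^128 ≡ 160, 5617^256 ≡ 2068, 5617^512 ≡ 5566, 5617^1024 ≡ 478, 5617^2048 ≡ 4930.
2941 = 2048 + 512 + 256 + 64 + 32 + 16 + 8 + 4 + 1, so 5617^2941 ≡ 4930·5566·2068·2227·4930·478·5566·2068·5617 ≡ 1483 (mod 5883).

1483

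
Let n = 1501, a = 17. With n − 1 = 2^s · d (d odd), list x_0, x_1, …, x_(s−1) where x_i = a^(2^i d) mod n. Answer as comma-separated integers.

1147, 733

n − 1 = 1500 = 2^2 · 375, so s = 2 and d = 375.
x_0 = 17^375 mod 1501 = 1147.
x_1 = 1147^2 mod 1501 = 733.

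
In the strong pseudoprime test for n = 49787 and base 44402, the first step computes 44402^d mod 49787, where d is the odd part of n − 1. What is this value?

49786

n − 1 = 49786 = 2^1 · 24893, so s = 1 and d = 24893.
44402^24893 mod 49787 = 49786.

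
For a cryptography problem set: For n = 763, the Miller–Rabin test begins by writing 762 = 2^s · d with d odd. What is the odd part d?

381

Halving: 762 → 381; 381 is odd.
So 762 = 2^1 · 381.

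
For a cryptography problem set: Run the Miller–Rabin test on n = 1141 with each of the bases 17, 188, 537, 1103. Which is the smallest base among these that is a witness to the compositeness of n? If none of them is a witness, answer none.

n − 1 = 1140 = 2^2 · 285, so s = 2 and d = 285.
Base 17: x_0 = 17^285 mod 1141 = 125. x_0 is neither 1 nor 1140, so continue squaring. x_1 = 125^2 mod 1141 = 792. Reached i = s−1 = 1 without hitting −1: 17 is a Miller–Rabin witness and 1141 is composite.
Base 188: x_0 = 188^285 mod 1141 = 853. x_0 is neither 1 nor 1140, so continue squaring. x_1 = 853^2 mod 1141 = 792. Reached i = s−1 = 1 without hitting −1: 188 is a Miller–Rabin witness and 1141 is composite.
Base 537: x_0 = 537^285 mod 1141 = 356. x_0 is neither 1 nor 1140, so continue squaring. x_1 = 356^2 mod 1141 = 85. Reached i = s−1 = 1 without hitting −1: 537 is a Miller–Rabin witness and 1141 is composite.
Base 1103: x_0 = 1103^285 mod 1141 = 757. x_0 is neither 1 nor 1140, so continue squaring. x_1 = 757^2 mod 1141 = 267. Reached i = s−1 = 1 without hitting −1: 1103 is a Miller–Rabin witness and 1141 is composite.
The smallest witness among the given bases is 17.

17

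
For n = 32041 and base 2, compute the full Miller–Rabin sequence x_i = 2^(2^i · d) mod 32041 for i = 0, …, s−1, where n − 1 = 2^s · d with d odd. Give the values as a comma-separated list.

22911, 18259, 4476

n − 1 = 32040 = 2^3 · 4005, so s = 3 and d = 4005.
x_0 = 2^4005 mod 32041 = 22911.
x_1 = 22911^2 mod 32041 = 18259.
x_2 = 18259^2 mod 32041 = 4476.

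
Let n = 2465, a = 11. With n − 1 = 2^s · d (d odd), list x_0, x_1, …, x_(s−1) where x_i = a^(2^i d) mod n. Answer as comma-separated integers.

1061, 1681, 871, 1886, 1

n − 1 = 2464 = 2^5 · 77, so s = 5 and d = 77.
x_0 = 11^77 mod 2465 = 1061.
x_1 = 1061^2 mod 2465 = 1681.
x_2 = 1681^2 mod 2465 = 871.
x_3 = 871^2 mod 2465 = 1886.
x_4 = 1886^2 mod 2465 = 1.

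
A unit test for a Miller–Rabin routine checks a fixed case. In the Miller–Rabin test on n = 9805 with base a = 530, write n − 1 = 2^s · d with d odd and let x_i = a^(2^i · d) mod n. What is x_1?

n − 1 = 9804 = 2^2 · 2451, so s = 2 and d = 2451.
Repeated squaring mod 9805: 530^1 ≡ 530, 530^2 ≡ 6360, 530^4 ≡ 3975, 530^8 ≡ 4770, 530^16 ≡ 5300, 530^32 ≡ 8480, 530^64 ≡ 530, 530^128 ≡ 6360, 530^256 ≡ 3975, 530^512 ≡ 4770, 530^1024 ≡ 5300, 530^2048 ≡ 8480.
2451 = 2048 + 256 + 128 + 16 + 2 + 1, so 530^2451 ≡ 8480·3975·6360·5300·6360·530 ≡ 7685 (mod 9805).
x_0 = 7685.
x_1 = 7685^2 mod 9805 = 3710.

3710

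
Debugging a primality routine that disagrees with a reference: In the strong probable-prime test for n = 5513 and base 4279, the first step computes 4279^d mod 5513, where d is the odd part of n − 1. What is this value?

n − 1 = 5512 = 2^3 · 689, so s = 3 and d = 689.
4279^689 mod 5513 = 3554.

3554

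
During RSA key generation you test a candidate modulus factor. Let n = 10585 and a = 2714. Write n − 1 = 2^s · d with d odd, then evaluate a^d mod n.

n − 1 = 10584 = 2^3 · 1323, so s = 3 and d = 1323.
Repeated squaring mod 10585: 2714^1 ≡ 2714, 2714^2 ≡ 9221, 2714^4 ≡ 8121, 2714^8 ≡ 6091, 2714^16 ≡ 10441, 2714^32 ≡ 10151, 2714^64 ≡ 8411, 2714^128 ≡ 5366, 2714^256 ≡ 2756, 2714^512 ≡ 6091, 2714^1024 ≡ 10441.
1323 = 1024 + 256 + 32 + 8 + 2 + 1, so 2714^1323 ≡ 10441·2756·10151·6091·9221·2714 ≡ 2419 (mod 10585).

2419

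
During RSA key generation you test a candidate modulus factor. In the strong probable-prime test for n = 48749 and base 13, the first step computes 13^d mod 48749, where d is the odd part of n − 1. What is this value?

36423

n − 1 = 48748 = 2^2 · 12187, so s = 2 and d = 12187.
13^12187 mod 48749 = 36423.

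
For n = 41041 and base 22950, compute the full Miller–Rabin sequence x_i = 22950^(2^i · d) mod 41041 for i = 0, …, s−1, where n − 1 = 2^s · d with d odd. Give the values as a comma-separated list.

n − 1 = 41040 = 2^4 · 2565, so s = 4 and d = 2565.
x_0 = 22950^2565 mod 41041 = 17711.
x_1 = 17711^2 mod 41041 = 3158.
x_2 = 3158^2 mod 41041 = 1.
x_3 = 1^2 mod 41041 = 1.

17711, 3158, 1, 1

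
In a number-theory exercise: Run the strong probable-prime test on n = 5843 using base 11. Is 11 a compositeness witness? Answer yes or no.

no

n − 1 = 5842 = 2^1 · 2921, so s = 1 and d = 2921.
x_0 = 11^2921 mod 5843 = 1.
x_0 = 1, so 11 is not a witness.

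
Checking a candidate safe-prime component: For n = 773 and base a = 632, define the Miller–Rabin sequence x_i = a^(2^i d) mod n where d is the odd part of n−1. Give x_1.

772

n − 1 = 772 = 2^2 · 193, so s = 2 and d = 193.
x_0 = 632^193 mod 773 = 456.
x_1 = 456^2 mod 773 = 772.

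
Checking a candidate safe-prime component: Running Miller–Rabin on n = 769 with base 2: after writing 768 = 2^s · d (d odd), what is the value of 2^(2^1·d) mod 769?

n − 1 = 768 = 2^8 · 3, so s = 8 and d = 3.
x_0 = 2^3 mod 769 = 8.
x_1 = 8^2 mod 769 = 64.

64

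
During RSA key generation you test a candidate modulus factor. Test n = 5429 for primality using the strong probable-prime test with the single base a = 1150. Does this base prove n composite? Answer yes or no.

n − 1 = 5428 = 2^2 · 1357, so s = 2 and d = 1357.
x_0 = 1150^1357 mod 5429 = 3762.
x_0 is neither 1 nor 5428, so continue squaring.
x_1 = 3762^2 mod 5429 = 4670.
Reached i = s−1 = 1 without hitting −1: 1150 is a Miller–Rabin witness and 5429 is composite.

yes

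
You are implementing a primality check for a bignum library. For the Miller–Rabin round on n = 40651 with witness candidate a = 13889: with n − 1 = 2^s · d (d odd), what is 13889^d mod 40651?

n − 1 = 40650 = 2^1 · 20325, so s = 1 and d = 20325.
By repeated squaring, 13889^20325 ≡ 6167 (mod 40651).

6167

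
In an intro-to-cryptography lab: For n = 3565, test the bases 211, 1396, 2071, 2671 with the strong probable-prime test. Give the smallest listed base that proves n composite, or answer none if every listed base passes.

none

n − 1 = 3564 = 2^2 · 891, so s = 2 and d = 891.
Base 211: x_0 = 211^891 mod 3565 = 1. x_0 = 1, so 211 is not a witness.
Base 1396: x_0 = 1396^891 mod 3565 = 1. x_0 = 1, so 1396 is not a witness.
Base 2071: x_0 = 2071^891 mod 3565 = 1. x_0 = 1, so 2071 is not a witness.
Base 2671: x_0 = 2671^891 mod 3565 = 1. x_0 = 1, so 2671 is not a witness.
No listed base is a witness for 3565.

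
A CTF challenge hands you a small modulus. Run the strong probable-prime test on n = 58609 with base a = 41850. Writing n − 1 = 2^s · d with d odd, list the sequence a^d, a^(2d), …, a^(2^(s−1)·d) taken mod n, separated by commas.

n − 1 = 58608 = 2^4 · 3663, so s = 4 and d = 3663.
x_0 = 41850^3663 mod 58609 = 11086.
x_1 = 11086^2 mod 58609 = 54932.
x_2 = 54932^2 mod 58609 = 40259.
x_3 = 40259^2 mod 58609 = 13795.

11086, 54932, 40259, 13795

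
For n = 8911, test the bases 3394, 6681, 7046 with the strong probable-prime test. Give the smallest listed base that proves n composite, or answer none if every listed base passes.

n − 1 = 8910 = 2^1 · 4455, so s = 1 and d = 4455.
Base 3394: x_0 = 3394^4455 mod 8911 = 8910. x_0 = 8910 ≡ −1, so 3394 is not a witness.
Base 6681: x_0 = 6681^4455 mod 8911 = 8910. x_0 = 8910 ≡ −1, so 6681 is not a witness.
Base 7046: x_0 = 7046^4455 mod 8911 = 267. x_0 ∉ {1, 8910} and s = 1, so 7046 is a Miller–Rabin witness and 8911 is composite.
The smallest witness among the given bases is 7046.

7046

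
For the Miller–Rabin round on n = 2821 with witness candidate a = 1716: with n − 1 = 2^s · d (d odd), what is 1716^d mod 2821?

n − 1 = 2820 = 2^2 · 705, so s = 2 and d = 705.
Repeated squaring mod 2821: 1716^1 ≡ 1716, 1716^2 ≡ 2353, 1716^4 ≡ 1807, 1716^8 ≡ 1352, 1716^16 ≡ 2717, 1716^32 ≡ 2353, 1716^64 ≡ 1807, 1716^128 ≡ 1352, 1716^256 ≡ 2717, 1716^512 ≡ 2353.
705 = 512 + 128 + 64 + 1, so 1716^705 ≡ 2353·1352·1807·1716 ≡ 2262 (mod 2821).

2262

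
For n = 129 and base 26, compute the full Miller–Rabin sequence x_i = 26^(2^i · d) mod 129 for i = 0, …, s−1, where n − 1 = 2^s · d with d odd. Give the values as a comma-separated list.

n − 1 = 128 = 2^7 · 1, so s = 7 and d = 1.
x_0 = 26^1 mod 129 = 26.
x_1 = 26^2 mod 129 = 31.
x_2 = 31^2 mod 129 = 58.
x_3 = 58^2 mod 129 = 10.
x_4 = 10^2 mod 129 = 100.
x_5 = 100^2 mod 129 = 67.
x_6 = 67^2 mod 129 = 103.

26, 31, 58, 10, 100, 67, 103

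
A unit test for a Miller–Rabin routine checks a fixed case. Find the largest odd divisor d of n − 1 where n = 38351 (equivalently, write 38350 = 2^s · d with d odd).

19175

Halving: 38350 → 19175; 19175 is odd.
So 38350 = 2^1 · 19175.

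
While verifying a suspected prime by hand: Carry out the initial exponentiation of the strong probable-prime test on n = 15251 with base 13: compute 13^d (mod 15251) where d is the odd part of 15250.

10301

n − 1 = 15250 = 2^1 · 7625, so s = 1 and d = 7625.
13^7625 mod 15251 = 10301.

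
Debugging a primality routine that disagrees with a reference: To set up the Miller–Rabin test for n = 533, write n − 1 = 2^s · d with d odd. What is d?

133

Halving: 532 → 266 → 133; 133 is odd.
So 532 = 2^2 · 133.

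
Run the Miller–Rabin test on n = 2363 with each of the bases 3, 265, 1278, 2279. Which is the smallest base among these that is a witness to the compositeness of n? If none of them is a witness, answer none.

3

n − 1 = 2362 = 2^1 · 1181, so s = 1 and d = 1181.
Base 3: x_0 = 3^1181 mod 2363 = 250. x_0 ∉ {1, 2362} and s = 1, so 3 is a Miller–Rabin witness and 2363 is composite.
Base 265: x_0 = 265^1181 mod 2363 = 1065. x_0 ∉ {1, 2362} and s = 1, so 265 is a Miller–Rabin witness and 2363 is composite.
Base 1278: x_0 = 1278^1181 mod 2363 = 1678. x_0 ∉ {1, 2362} and s = 1, so 1278 is a Miller–Rabin witness and 2363 is composite.
Base 2279: x_0 = 2279^1181 mod 2363 = 2058. x_0 ∉ {1, 2362} and s = 1, so 2279 is a Miller–Rabin witness and 2363 is composite.
The smallest witness among the given bases is 3.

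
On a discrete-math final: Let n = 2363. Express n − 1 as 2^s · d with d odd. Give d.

Halving: 2362 → 1181; 1181 is odd.
So 2362 = 2^1 · 1181.

1181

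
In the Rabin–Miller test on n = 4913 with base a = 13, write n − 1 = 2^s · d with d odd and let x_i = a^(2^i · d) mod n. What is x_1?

n − 1 = 4912 = 2^4 · 307, so s = 4 and d = 307.
x_0 = 13^307 mod 4913 = 4033.
x_1 = 4033^2 mod 4913 = 3059.

3059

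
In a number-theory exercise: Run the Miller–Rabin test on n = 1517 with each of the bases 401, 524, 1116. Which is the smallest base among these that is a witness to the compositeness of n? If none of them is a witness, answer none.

none

n − 1 = 1516 = 2^2 · 379, so s = 2 and d = 379.
Base 401: x_0 = 401^379 mod 1517 = 1116. x_0 is neither 1 nor 1516, so continue squaring. x_1 = 1116^2 mod 1517 = 1516. x_1 ≡ −1, so 401 is not a witness.
Base 524: x_0 = 524^379 mod 1517 = 993. x_0 is neither 1 nor 1516, so continue squaring. x_1 = 993^2 mod 1517 = 1516. x_1 ≡ −1, so 524 is not a witness.
Base 1116: x_0 = 1116^379 mod 1517 = 401. x_0 is neither 1 nor 1516, so continue squaring. x_1 = 401^2 mod 1517 = 1516. x_1 ≡ −1, so 1116 is not a witness.
No listed base is a witness for 1517.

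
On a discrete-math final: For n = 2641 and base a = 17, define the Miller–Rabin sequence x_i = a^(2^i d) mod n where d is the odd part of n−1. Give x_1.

n − 1 = 2640 = 2^4 · 165, so s = 4 and d = 165.
x_0 = 17^165 mod 2641 = 2006.
x_1 = 2006^2 mod 2641 = 1793.

1793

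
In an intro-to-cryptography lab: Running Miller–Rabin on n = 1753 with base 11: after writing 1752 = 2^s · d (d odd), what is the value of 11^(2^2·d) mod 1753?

1

n − 1 = 1752 = 2^3 · 219, so s = 3 and d = 219.
Repeated squaring mod 1753: 11^1 ≡ 11, 11^2 ≡ 121, 11^4 ≡ 617, 11^8 ≡ 288, 11^16 ≡ 553, 11^32 ≡ 787, 11^64 ≡ 560, 11^128 ≡ 1566.
219 = 128 + 64 + 16 + 8 + 2 + 1, so 11^219 ≡ 1566·560·553·288·121·11 ≡ 1040 (mod 1753).
x_0 = 1040.
x_1 = 1040^2 mod 1753 = 1752.
x_2 = 1752^2 mod 1753 = 1.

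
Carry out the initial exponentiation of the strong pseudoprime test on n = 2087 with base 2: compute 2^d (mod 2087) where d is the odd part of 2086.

n − 1 = 2086 = 2^1 · 1043, so s = 1 and d = 1043.
Repeated squaring mod 2087: 2^1 ≡ 2, 2^2 ≡ 4, 2^4 ≡ 16, 2^8 ≡ 256, 2^16 ≡ 839, 2^32 ≡ 602, 2^64 ≡ 1353, 2^128 ≡ 310, 2^256 ≡ 98, 2^512 ≡ 1256, 2^1024 ≡ 1851.
1043 = 1024 + 16 + 2 + 1, so 2^1043 ≡ 1851·839·4·2 ≡ 1 (mod 2087).

1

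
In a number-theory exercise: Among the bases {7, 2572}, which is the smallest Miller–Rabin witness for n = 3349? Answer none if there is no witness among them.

n − 1 = 3348 = 2^2 · 837, so s = 2 and d = 837.
Base 7: x_0 = 7^837 mod 3349 = 2918. x_0 is neither 1 nor 3348, so continue squaring. x_1 = 2918^2 mod 3349 = 1566. Reached i = s−1 = 1 without hitting −1: 7 is a Miller–Rabin witness and 3349 is composite.
Base 2572: x_0 = 2572^837 mod 3349 = 694. x_0 is neither 1 nor 3348, so continue squaring. x_1 = 694^2 mod 3349 = 2729. Reached i = s−1 = 1 without hitting −1: 2572 is a Miller–Rabin witness and 3349 is composite.
The smallest witness among the given bases is 7.

7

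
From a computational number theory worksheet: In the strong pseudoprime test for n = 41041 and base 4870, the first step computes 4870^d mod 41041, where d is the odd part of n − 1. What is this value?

n − 1 = 41040 = 2^4 · 2565, so s = 4 and d = 2565.
Repeated squaring mod 41041: 4870^1 ≡ 4870, 4870^2 ≡ 36243, 4870^4 ≡ 37844, 4870^8 ≡ 1600, 4870^16 ≡ 15458, 4870^32 ≡ 9062, 4870^64 ≡ 37844, 4870^128 ≡ 1600, 4870^256 ≡ 15458, 4870^512 ≡ 9062, 4870^1024 ≡ 37844, 4870^2048 ≡ 1600.
2565 = 2048 + 512 + 4 + 1, so 4870^2565 ≡ 1600·9062·37844·4870 ≡ 20327 (mod 41041).

20327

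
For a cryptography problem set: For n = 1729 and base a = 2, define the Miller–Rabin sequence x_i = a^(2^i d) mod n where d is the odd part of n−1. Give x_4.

1

n − 1 = 1728 = 2^6 · 27, so s = 6 and d = 27.
x_0 = 2^27 mod 1729 = 645.
x_1 = 645^2 mod 1729 = 1065.
x_2 = 1065^2 mod 1729 = 1.
x_3 = 1^2 mod 1729 = 1.
x_4 = 1^2 mod 1729 = 1.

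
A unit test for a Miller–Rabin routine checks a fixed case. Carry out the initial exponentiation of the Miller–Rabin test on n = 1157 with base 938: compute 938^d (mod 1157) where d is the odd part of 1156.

n − 1 = 1156 = 2^2 · 289, so s = 2 and d = 289.
938^289 mod 1157 = 145.

145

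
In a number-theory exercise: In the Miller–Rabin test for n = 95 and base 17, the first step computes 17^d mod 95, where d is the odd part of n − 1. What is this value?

23

n − 1 = 94 = 2^1 · 47, so s = 1 and d = 47.
By repeated squaring, 17^47 ≡ 23 (mod 95).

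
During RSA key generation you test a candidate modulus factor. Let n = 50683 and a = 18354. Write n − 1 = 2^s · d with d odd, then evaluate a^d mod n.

n − 1 = 50682 = 2^1 · 25341, so s = 1 and d = 25341.
18354^25341 mod 50683 = 1.

1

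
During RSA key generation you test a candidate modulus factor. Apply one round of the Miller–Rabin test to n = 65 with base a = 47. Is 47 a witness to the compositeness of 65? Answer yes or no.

n − 1 = 64 = 2^6 · 1, so s = 6 and d = 1.
x_0 = 47^1 mod 65 = 47.
x_0 is neither 1 nor 64, so continue squaring.
x_1 = 47^2 mod 65 = 64.
x_1 ≡ −1, so 47 is not a witness.

no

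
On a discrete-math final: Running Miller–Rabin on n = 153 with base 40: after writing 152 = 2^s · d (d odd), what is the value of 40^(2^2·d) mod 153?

13

n − 1 = 152 = 2^3 · 19, so s = 3 and d = 19.
Repeated squaring mod 153: 40^1 ≡ 40, 40^2 ≡ 70, 40^4 ≡ 4, 40^8 ≡ 16, 40^16 ≡ 103.
19 = 16 + 2 + 1, so 40^19 ≡ 103·70·40 ≡ 148 (mod 153).
x_0 = 148.
x_1 = 148^2 mod 153 = 25.
x_2 = 25^2 mod 153 = 13.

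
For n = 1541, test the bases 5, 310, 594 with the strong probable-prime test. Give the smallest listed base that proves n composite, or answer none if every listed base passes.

n − 1 = 1540 = 2^2 · 385, so s = 2 and d = 385.
Base 5: x_0 = 5^385 mod 1541 = 1540. x_0 = 1540 ≡ −1, so 5 is not a witness.
Base 310: x_0 = 310^385 mod 1541 = 1540. x_0 = 1540 ≡ −1, so 310 is not a witness.
Base 594: x_0 = 594^385 mod 1541 = 1540. x_0 = 1540 ≡ −1, so 594 is not a witness.
No listed base is a witness for 1541.

none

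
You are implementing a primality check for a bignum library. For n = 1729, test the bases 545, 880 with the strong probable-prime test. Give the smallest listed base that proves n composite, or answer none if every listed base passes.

n − 1 = 1728 = 2^6 · 27, so s = 6 and d = 27.
Base 545: x_0 = 545^27 mod 1729 = 1728. x_0 = 1728 ≡ −1, so 545 is not a witness.
Base 880: x_0 = 880^27 mod 1729 = 1483. x_0 is neither 1 nor 1728, so continue squaring. x_1 = 1483^2 mod 1729 = 1. x_1 = 1 but x_0 ≠ ±1, a nontrivial square root of 1 — 880 is a witness and 1729 is composite.
The smallest witness among the given bases is 880.

880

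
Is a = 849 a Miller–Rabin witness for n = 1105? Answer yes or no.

no

n − 1 = 1104 = 2^4 · 69, so s = 4 and d = 69.
x_0 = 849^69 mod 1105 = 1104.
x_0 = 1104 ≡ −1, so 849 is not a witness.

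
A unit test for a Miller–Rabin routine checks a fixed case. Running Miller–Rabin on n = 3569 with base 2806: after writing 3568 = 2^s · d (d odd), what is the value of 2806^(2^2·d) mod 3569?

n − 1 = 3568 = 2^4 · 223, so s = 4 and d = 223.
Repeated squaring mod 3569: 2806^1 ≡ 2806, 2806^2 ≡ 422, 2806^4 ≡ 3203, 2806^8 ≡ 1903, 2806^16 ≡ 2443, 2806^32 ≡ 881, 2806^64 ≡ 1688, 2806^128 ≡ 1282.
223 = 128 + 64 + 16 + 8 + 4 + 2 + 1, so 2806^223 ≡ 1282·1688·2443·1903·3203·422·2806 ≡ 993 (mod 3569).
x_0 = 993.
x_1 = 993^2 mod 3569 = 1005.
x_2 = 1005^2 mod 3569 = 3567.

3567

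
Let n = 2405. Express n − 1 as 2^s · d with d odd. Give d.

Halving: 2404 → 1202 → 601; 601 is odd.
So 2404 = 2^2 · 601.

601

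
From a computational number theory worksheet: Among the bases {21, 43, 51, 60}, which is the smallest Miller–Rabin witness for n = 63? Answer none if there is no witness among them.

21

n − 1 = 62 = 2^1 · 31, so s = 1 and d = 31.
Base 21: x_0 = 21^31 mod 63 = 0. x_0 ∉ {1, 62} and s = 1, so 21 is a Miller–Rabin witness and 63 is composite.
Base 43: x_0 = 43^31 mod 63 = 43. x_0 ∉ {1, 62} and s = 1, so 43 is a Miller–Rabin witness and 63 is composite.
Base 51: x_0 = 51^31 mod 63 = 9. x_0 ∉ {1, 62} and s = 1, so 51 is a Miller–Rabin witness and 63 is composite.
Base 60: x_0 = 60^31 mod 63 = 18. x_0 ∉ {1, 62} and s = 1, so 60 is a Miller–Rabin witness and 63 is composite.
The smallest witness among the given bases is 21.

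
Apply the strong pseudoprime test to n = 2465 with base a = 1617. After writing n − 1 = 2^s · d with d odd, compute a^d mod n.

202

n − 1 = 2464 = 2^5 · 77, so s = 5 and d = 77.
1617^77 mod 2465 = 202.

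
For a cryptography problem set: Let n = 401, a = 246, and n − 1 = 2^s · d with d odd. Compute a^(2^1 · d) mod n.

n − 1 = 400 = 2^4 · 25, so s = 4 and d = 25.
x_0 = 246^25 mod 401 = 30.
x_1 = 30^2 mod 401 = 98.

98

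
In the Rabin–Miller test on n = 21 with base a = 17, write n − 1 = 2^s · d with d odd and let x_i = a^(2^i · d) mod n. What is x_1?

4

n − 1 = 20 = 2^2 · 5, so s = 2 and d = 5.
x_0 = 17^5 mod 21 = 5.
x_1 = 5^2 mod 21 = 4.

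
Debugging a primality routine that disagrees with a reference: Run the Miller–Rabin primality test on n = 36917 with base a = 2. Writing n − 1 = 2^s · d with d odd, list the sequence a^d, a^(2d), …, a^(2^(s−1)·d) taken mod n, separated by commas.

15507, 26628

n − 1 = 36916 = 2^2 · 9229, so s = 2 and d = 9229.
x_0 = 2^9229 mod 36917 = 15507.
x_1 = 15507^2 mod 36917 = 26628.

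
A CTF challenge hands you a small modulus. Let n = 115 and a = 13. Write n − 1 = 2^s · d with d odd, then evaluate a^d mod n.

n − 1 = 114 = 2^1 · 57, so s = 1 and d = 57.
13^57 mod 115 = 8.

8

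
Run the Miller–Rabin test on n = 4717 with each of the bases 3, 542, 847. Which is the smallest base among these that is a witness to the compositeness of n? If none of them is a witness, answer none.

n − 1 = 4716 = 2^2 · 1179, so s = 2 and d = 1179.
Base 3: x_0 = 3^1179 mod 4717 = 1888. x_0 is neither 1 nor 4716, so continue squaring. x_1 = 1888^2 mod 4717 = 3209. Reached i = s−1 = 1 without hitting −1: 3 is a Miller–Rabin witness and 4717 is composite.
Base 542: x_0 = 542^1179 mod 4717 = 3802. x_0 is neither 1 nor 4716, so continue squaring. x_1 = 3802^2 mod 4717 = 2316. Reached i = s−1 = 1 without hitting −1: 542 is a Miller–Rabin witness and 4717 is composite.
Base 847: x_0 = 847^1179 mod 4717 = 1006. x_0 is neither 1 nor 4716, so continue squaring. x_1 = 1006^2 mod 4717 = 2598. Reached i = s−1 = 1 without hitting −1: 847 is a Miller–Rabin witness and 4717 is composite.
The smallest witness among the given bases is 3.

3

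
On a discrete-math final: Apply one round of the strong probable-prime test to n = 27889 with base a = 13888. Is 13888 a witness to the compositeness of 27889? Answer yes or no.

n − 1 = 27888 = 2^4 · 1743, so s = 4 and d = 1743.
x_0 = 13888^1743 mod 27889 = 1.
x_0 = 1, so 13888 is not a witness.

no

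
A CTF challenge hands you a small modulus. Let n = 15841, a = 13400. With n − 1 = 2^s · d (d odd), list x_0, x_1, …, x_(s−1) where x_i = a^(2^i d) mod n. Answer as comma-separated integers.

218, 1, 1, 1, 1

n − 1 = 15840 = 2^5 · 495, so s = 5 and d = 495.
x_0 = 13400^495 mod 15841 = 218.
x_1 = 218^2 mod 15841 = 1.
x_2 = 1^2 mod 15841 = 1.
x_3 = 1^2 mod 15841 = 1.
x_4 = 1^2 mod 15841 = 1.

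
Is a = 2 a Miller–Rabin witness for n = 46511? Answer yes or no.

n − 1 = 46510 = 2^1 · 23255, so s = 1 and d = 23255.
x_0 = 2^23255 mod 46511 = 1.
x_0 = 1, so 2 is not a witness.

no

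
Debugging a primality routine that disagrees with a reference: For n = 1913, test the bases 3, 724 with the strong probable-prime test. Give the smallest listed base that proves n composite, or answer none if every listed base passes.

n − 1 = 1912 = 2^3 · 239, so s = 3 and d = 239.
Base 3: x_0 = 3^239 mod 1913 = 922. x_0 is neither 1 nor 1912, so continue squaring. x_1 = 922^2 mod 1913 = 712. x_2 = 712^2 mod 1913 = 1912. x_2 ≡ −1, so 3 is not a witness.
Base 724: x_0 = 724^239 mod 1913 = 1608. x_0 is neither 1 nor 1912, so continue squaring. x_1 = 1608^2 mod 1913 = 1201. x_2 = 1201^2 mod 1913 = 1912. x_2 ≡ −1, so 724 is not a witness.
No listed base is a witness for 1913.

none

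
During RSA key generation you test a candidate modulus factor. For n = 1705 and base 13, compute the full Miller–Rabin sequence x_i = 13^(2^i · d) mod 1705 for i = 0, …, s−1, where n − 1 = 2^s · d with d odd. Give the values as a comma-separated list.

n − 1 = 1704 = 2^3 · 213, so s = 3 and d = 213.
x_0 = 13^213 mod 1705 = 833.
x_1 = 833^2 mod 1705 = 1659.
x_2 = 1659^2 mod 1705 = 411.

833, 1659, 411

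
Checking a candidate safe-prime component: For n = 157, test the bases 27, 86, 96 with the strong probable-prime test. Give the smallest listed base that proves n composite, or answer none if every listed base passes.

n − 1 = 156 = 2^2 · 39, so s = 2 and d = 39.
Base 27: x_0 = 27^39 mod 157 = 156. x_0 = 156 ≡ −1, so 27 is not a witness.
Base 86: x_0 = 86^39 mod 157 = 156. x_0 = 156 ≡ −1, so 86 is not a witness.
Base 96: x_0 = 96^39 mod 157 = 28. x_0 is neither 1 nor 156, so continue squaring. x_1 = 28^2 mod 157 = 156. x_1 ≡ −1, so 96 is not a witness.
No listed base is a witness for 157.

none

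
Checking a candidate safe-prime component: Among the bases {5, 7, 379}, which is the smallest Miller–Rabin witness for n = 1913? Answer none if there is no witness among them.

none

n − 1 = 1912 = 2^3 · 239, so s = 3 and d = 239.
Base 5: x_0 = 5^239 mod 1913 = 991. x_0 is neither 1 nor 1912, so continue squaring. x_1 = 991^2 mod 1913 = 712. x_2 = 712^2 mod 1913 = 1912. x_2 ≡ −1, so 5 is not a witness.
Base 7: x_0 = 7^239 mod 1913 = 1201. x_0 is neither 1 nor 1912, so continue squaring. x_1 = 1201^2 mod 1913 = 1912. x_1 ≡ −1, so 7 is not a witness.
Base 379: x_0 = 379^239 mod 1913 = 922. x_0 is neither 1 nor 1912, so continue squaring. x_1 = 922^2 mod 1913 = 712. x_2 = 712^2 mod 1913 = 1912. x_2 ≡ −1, so 379 is not a witness.
No listed base is a witness for 1913.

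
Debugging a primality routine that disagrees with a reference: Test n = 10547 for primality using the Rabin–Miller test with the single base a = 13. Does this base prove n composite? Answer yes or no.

yes

n − 1 = 10546 = 2^1 · 5273, so s = 1 and d = 5273.
Repeated squaring mod 10547: 13^1 ≡ 13, 13^2 ≡ 169, 13^4 ≡ 7467, 13^8 ≡ 4647, 13^16 ≡ 4900, 13^32 ≡ 5028, 13^64 ≡ 10172, 13^128 ≡ 3514, 13^256 ≡ 8206, 13^512 ≡ 6388, 13^1024 ≡ 201, 13^2048 ≡ 8760, 13^4096 ≡ 8175.
5273 = 4096 + 1024 + 128 + 16 + 8 + 1, so 13^5273 ≡ 8175·201·3514·4900·4647·13 ≡ 9046 (mod 10547).
x_0 = 13^5273 mod 10547 = 9046.
x_0 ∉ {1, 10546} and s = 1, so 13 is a Miller–Rabin witness and 10547 is composite.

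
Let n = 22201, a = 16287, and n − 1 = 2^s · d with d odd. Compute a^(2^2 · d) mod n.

n − 1 = 22200 = 2^3 · 2775, so s = 3 and d = 2775.
Repeated squaring mod 22201: 16287^1 ≡ 16287, 16287^2 ≡ 8821, 16287^4 ≡ 17737, 16287^8 ≡ 12999, 16287^16 ≡ 2190, 16287^32 ≡ 684, 16287^64 ≡ 1635, 16287^128 ≡ 9105, 16287^256 ≡ 2491, 16287^512 ≡ 11002, 16287^1024 ≡ 4152, 16287^2048 ≡ 11128.
2775 = 2048 + 512 + 128 + 64 + 16 + 4 + 2 + 1, so 16287^2775 ≡ 11128·11002·9105·1635·2190·17737·8821·16287 ≡ 8047 (mod 22201).
x_0 = 8047.
x_1 = 8047^2 mod 22201 = 16093.
x_2 = 16093^2 mod 22201 = 9984.

9984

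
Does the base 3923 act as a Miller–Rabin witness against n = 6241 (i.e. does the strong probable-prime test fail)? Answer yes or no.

n − 1 = 6240 = 2^5 · 195, so s = 5 and d = 195.
x_0 = 3923^195 mod 6241 = 1.
x_0 = 1, so 3923 is not a witness.

no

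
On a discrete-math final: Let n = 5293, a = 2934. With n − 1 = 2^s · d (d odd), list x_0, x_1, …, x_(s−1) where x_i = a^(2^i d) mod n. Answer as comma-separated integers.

n − 1 = 5292 = 2^2 · 1323, so s = 2 and d = 1323.
x_0 = 2934^1323 mod 5293 = 204.
x_1 = 204^2 mod 5293 = 4565.

204, 4565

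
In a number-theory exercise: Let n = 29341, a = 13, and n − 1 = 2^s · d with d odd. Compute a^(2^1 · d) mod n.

n − 1 = 29340 = 2^2 · 7335, so s = 2 and d = 7335.
Repeated squaring mod 29341: 13^1 ≡ 13, 13^2 ≡ 169, 13^4 ≡ 28561, 13^8 ≡ 21580, 13^16 ≡ 25389, 13^32 ≡ 8892, 13^64 ≡ 23010, 13^128 ≡ 1755, 13^256 ≡ 28561, 13^512 ≡ 21580, 13^1024 ≡ 25389, 13^2048 ≡ 8892, 13^4096 ≡ 23010.
7335 = 4096 + 2048 + 1024 + 128 + 32 + 4 + 2 + 1, so 13^7335 ≡ 23010·8892·25389·1755·8892·28561·169·13 ≡ 8541 (mod 29341).
x_0 = 8541.
x_1 = 8541^2 mod 29341 = 6955.

6955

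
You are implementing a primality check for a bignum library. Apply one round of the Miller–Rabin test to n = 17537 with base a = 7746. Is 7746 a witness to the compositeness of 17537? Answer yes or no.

yes

n − 1 = 17536 = 2^7 · 137, so s = 7 and d = 137.
x_0 = 7746^137 mod 17537 = 16608.
x_0 is neither 1 nor 17536, so continue squaring.
x_1 = 16608^2 mod 17537 = 3728.
x_2 = 3728^2 mod 17537 = 8680.
x_3 = 8680^2 mod 17537 = 3448.
x_4 = 3448^2 mod 17537 = 16155.
x_5 = 16155^2 mod 17537 = 15928.
x_6 = 15928^2 mod 17537 = 10942.
Reached i = s−1 = 6 without hitting −1: 7746 is a Miller–Rabin witness and 17537 is composite.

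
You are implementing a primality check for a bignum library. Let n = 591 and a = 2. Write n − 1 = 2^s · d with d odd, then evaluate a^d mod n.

n − 1 = 590 = 2^1 · 295, so s = 1 and d = 295.
Repeated squaring mod 591: 2^1 ≡ 2, 2^2 ≡ 4, 2^4 ≡ 16, 2^8 ≡ 256, 2^16 ≡ 526, 2^32 ≡ 88, 2^64 ≡ 61, 2^128 ≡ 175, 2^256 ≡ 484.
295 = 256 + 32 + 4 + 2 + 1, so 2^295 ≡ 484·88·16·4·2 ≡ 392 (mod 591).

392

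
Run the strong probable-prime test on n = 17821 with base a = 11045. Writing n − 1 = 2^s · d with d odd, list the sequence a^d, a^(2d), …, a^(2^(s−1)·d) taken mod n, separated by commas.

n − 1 = 17820 = 2^2 · 4455, so s = 2 and d = 4455.
x_0 = 11045^4455 mod 17821 = 9037.
x_1 = 9037^2 mod 17821 = 11547.

9037, 11547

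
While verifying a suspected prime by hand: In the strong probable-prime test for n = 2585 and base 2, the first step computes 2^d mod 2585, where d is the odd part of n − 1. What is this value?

n − 1 = 2584 = 2^3 · 323, so s = 3 and d = 323.
2^323 mod 2585 = 613.

613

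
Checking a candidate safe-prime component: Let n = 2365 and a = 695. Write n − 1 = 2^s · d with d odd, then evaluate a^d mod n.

n − 1 = 2364 = 2^2 · 591, so s = 2 and d = 591.
695^591 mod 2365 = 2235.

2235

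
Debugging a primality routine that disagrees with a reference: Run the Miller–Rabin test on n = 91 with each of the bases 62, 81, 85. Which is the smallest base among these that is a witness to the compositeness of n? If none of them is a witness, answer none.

n − 1 = 90 = 2^1 · 45, so s = 1 and d = 45.
Base 62: x_0 = 62^45 mod 91 = 90. x_0 = 90 ≡ −1, so 62 is not a witness.
Base 81: x_0 = 81^45 mod 91 = 1. x_0 = 1, so 81 is not a witness.
Base 85: x_0 = 85^45 mod 91 = 8. x_0 ∉ {1, 90} and s = 1, so 85 is a Miller–Rabin witness and 91 is composite.
The smallest witness among the given bases is 85.

85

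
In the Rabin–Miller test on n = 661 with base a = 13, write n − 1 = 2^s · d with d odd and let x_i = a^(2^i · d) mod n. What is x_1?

n − 1 = 660 = 2^2 · 165, so s = 2 and d = 165.
Repeated squaring mod 661: 13^1 ≡ 13, 13^2 ≡ 169, 13^4 ≡ 138, 13^8 ≡ 536, 13^16 ≡ 422, 13^32 ≡ 275, 13^64 ≡ 271, 13^128 ≡ 70.
165 = 128 + 32 + 4 + 1, so 13^165 ≡ 70·275·138·13 ≡ 555 (mod 661).
x_0 = 555.
x_1 = 555^2 mod 661 = 660.

660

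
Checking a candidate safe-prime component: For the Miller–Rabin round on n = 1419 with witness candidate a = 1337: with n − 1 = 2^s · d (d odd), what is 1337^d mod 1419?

1091

n − 1 = 1418 = 2^1 · 709, so s = 1 and d = 709.
1337^709 mod 1419 = 1091.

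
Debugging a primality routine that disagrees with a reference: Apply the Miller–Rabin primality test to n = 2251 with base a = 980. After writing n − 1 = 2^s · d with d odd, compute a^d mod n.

n − 1 = 2250 = 2^1 · 1125, so s = 1 and d = 1125.
980^1125 mod 2251 = 1.

1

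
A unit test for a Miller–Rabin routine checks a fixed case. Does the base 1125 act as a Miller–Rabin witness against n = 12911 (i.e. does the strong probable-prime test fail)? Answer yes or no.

n − 1 = 12910 = 2^1 · 6455, so s = 1 and d = 6455.
x_0 = 1125^6455 mod 12911 = 1.
x_0 = 1, so 1125 is not a witness.

no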